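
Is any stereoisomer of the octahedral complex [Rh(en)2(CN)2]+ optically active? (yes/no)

yes

The six octahedral sites form three mutually perpendicular trans pairs.
Each en is bidentate and must span two cis positions.
The distinct arrangements are (2 in all): CN trans; CN cis (chiral).
One of these lacks any improper symmetry element and so occurs as an enantiomeric pair, giving 2 + 1 = 3 stereoisomers in total.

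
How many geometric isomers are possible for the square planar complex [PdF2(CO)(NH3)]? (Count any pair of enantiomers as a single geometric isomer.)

2

A square has two trans pairs of vertices; adjacent vertices are cis.
There are 2 geometric isomers: F cis; F trans.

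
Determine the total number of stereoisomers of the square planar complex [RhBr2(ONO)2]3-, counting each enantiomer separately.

In a square planar complex each vertex has one trans partner and two cis neighbours.
Working through the distinct placements yields 2 geometric isomers: Br cis; Br trans.
Each arrangement has an internal mirror plane or centre of symmetry, so none is chiral.

2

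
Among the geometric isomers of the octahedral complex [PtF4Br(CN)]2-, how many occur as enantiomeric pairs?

0

In an octahedral complex each vertex has one trans partner and four cis neighbours.
There are 2 geometric isomers: Br and CN mutually trans; Br and CN mutually cis.
Each arrangement has an internal mirror plane or centre of symmetry, so none is chiral.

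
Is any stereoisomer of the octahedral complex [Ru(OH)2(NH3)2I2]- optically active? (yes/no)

yes

The six octahedral sites form three mutually perpendicular trans pairs.
Systematic placement gives 5 geometric isomers: OH trans, NH3 trans, I trans; OH cis, NH3 cis, I trans; OH trans, NH3 cis, I cis; OH cis, NH3 cis, I cis (chiral); OH cis, NH3 trans, I cis.
One of these lacks any improper symmetry element and so occurs as an enantiomeric pair, giving 5 + 1 = 6 stereoisomers in total.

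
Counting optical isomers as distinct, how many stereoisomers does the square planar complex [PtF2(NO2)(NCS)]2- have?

2

A square has two trans pairs of vertices; adjacent vertices are cis.
Systematic placement gives 2 geometric isomers: F cis; F trans.
Each arrangement has an internal mirror plane or centre of symmetry, so none is chiral.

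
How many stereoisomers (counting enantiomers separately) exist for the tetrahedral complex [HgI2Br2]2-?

1

Only one geometric arrangement is possible.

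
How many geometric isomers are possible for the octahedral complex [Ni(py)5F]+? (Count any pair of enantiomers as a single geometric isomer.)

1

The six octahedral sites form three mutually perpendicular trans pairs.
Only one geometric arrangement is possible.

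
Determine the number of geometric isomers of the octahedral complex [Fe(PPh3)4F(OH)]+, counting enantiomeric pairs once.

An octahedron has six vertices in three trans pairs; every non-trans pair is cis.
Working through the distinct placements yields 2 geometric isomers: F and OH mutually trans; F and OH mutually cis.

2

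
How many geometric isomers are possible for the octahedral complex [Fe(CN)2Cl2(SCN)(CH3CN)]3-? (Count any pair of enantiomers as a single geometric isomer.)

In an octahedral complex each vertex has one trans partner and four cis neighbours.
Systematic placement gives 6 geometric isomers: CN cis, Cl cis (3 arrangements, 2 chiral); CN cis, Cl trans; CN trans, Cl cis; CN trans, Cl trans.

6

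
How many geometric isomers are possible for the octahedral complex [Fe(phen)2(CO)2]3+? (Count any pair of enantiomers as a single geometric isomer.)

Each phen is bidentate and must span two cis positions.
The distinct arrangements are (2 in all): CO trans; CO cis (chiral).

2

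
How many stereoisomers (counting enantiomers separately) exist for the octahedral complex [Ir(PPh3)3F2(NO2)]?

Working through the distinct placements yields 3 geometric isomers: PPh3 mer, F trans; PPh3 mer, F cis; PPh3 fac, F cis.
Each arrangement has an internal mirror plane or centre of symmetry, so none is chiral.

3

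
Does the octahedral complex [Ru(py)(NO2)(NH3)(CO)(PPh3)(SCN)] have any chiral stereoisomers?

The six octahedral sites form three mutually perpendicular trans pairs.
Systematic enumeration (placing each ligand type in turn and discarding arrangements equivalent by rotation or reflection) gives 15 geometric isomers.
Of these, 15 lack any improper symmetry element and so occur as enantiomeric pairs, giving 15 + 15 = 30 stereoisomers in total.

yes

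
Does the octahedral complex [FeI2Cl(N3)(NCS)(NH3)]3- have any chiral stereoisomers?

yes

The six octahedral sites form three mutually perpendicular trans pairs.
Exhaustive case analysis gives 9 geometric isomers.
Of these, 6 lack any improper symmetry element and so occur as enantiomeric pairs, giving 9 + 6 = 15 stereoisomers in total.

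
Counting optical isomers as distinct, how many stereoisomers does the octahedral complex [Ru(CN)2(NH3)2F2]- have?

Working through the distinct placements yields 5 geometric isomers: CN trans, NH3 trans, F trans; CN trans, NH3 cis, F cis; CN cis, NH3 trans, F cis; CN cis, NH3 cis, F cis (chiral); CN cis, NH3 cis, F trans.
One of these lacks any improper symmetry element and so occurs as an enantiomeric pair, giving 5 + 1 = 6 stereoisomers in total.

6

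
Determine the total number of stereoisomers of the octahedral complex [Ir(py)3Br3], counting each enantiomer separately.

2

An octahedron has six vertices in three trans pairs; every non-trans pair is cis.
There are 2 geometric isomers: py mer; py fac.
Each arrangement has an internal mirror plane or centre of symmetry, so none is chiral.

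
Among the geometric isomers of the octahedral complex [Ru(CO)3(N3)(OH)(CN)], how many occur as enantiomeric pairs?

1

An octahedron has six vertices in three trans pairs; every non-trans pair is cis.
The distinct arrangements are (4 in all): CO mer (3 arrangements); CO fac (chiral).
One of these lacks any improper symmetry element and so occurs as an enantiomeric pair, giving 4 + 1 = 5 stereoisomers in total.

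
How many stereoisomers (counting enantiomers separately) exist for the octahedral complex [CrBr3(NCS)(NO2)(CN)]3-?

5

An octahedron has six vertices in three trans pairs; every non-trans pair is cis.
Working through the distinct placements yields 4 geometric isomers: Br mer (3 arrangements); Br fac (chiral).
One of these lacks any improper symmetry element and so occurs as an enantiomeric pair, giving 4 + 1 = 5 stereoisomers in total.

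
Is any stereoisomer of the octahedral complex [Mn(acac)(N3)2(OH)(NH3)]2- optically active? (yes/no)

yes

An octahedron has six vertices in three trans pairs; every non-trans pair is cis.
Each acac is bidentate and must span two cis positions.
Working through the distinct placements yields 4 geometric isomers: N3 trans; N3 cis (3 arrangements, 2 chiral).
Of these, 2 lack any improper symmetry element and so occur as enantiomeric pairs, giving 4 + 2 = 6 stereoisomers in total.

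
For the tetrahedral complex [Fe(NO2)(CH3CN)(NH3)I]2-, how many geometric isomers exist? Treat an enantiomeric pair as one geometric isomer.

In a tetrahedral complex all four positions are equivalent and every pair of ligands is adjacent — there is no cis/trans distinction.
Only one geometric arrangement is possible; it has no improper symmetry element, so it exists as a pair of enantiomers (2 stereoisomers).

1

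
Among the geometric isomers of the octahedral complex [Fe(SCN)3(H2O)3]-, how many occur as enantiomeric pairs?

0

An octahedron has six vertices in three trans pairs; every non-trans pair is cis.
The distinct arrangements are (2 in all): SCN mer; SCN fac.
Each arrangement has an internal mirror plane or centre of symmetry, so none is chiral.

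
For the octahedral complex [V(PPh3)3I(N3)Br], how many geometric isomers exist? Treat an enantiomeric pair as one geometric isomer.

4

The six octahedral sites form three mutually perpendicular trans pairs.
Working through the distinct placements yields 4 geometric isomers: PPh3 mer (3 arrangements); PPh3 fac (chiral).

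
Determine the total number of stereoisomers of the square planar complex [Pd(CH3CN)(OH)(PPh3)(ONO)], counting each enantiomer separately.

A square has two trans pairs of vertices; adjacent vertices are cis.
Working through the distinct placements yields 3 geometric isomers: (CH3CN/ONO trans, OH/PPh3 trans); (CH3CN/PPh3 trans, OH/ONO trans); (CH3CN/OH trans, ONO/PPh3 trans).
Each arrangement has an internal mirror plane or centre of symmetry, so none is chiral.

3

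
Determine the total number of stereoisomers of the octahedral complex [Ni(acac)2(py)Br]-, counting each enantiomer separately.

An octahedron has six vertices in three trans pairs; every non-trans pair is cis.
Each acac is bidentate and must span two cis positions.
The distinct arrangements are (2 in all): py and Br mutually cis (chiral); py and Br mutually trans.
One of these lacks any improper symmetry element and so occurs as an enantiomeric pair, giving 2 + 1 = 3 stereoisomers in total.

3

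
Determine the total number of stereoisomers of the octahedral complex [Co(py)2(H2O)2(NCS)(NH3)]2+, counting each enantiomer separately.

An octahedron has six vertices in three trans pairs; every non-trans pair is cis.
Systematic placement gives 6 geometric isomers: py trans, H2O trans; py cis, H2O trans; py trans, H2O cis; py cis, H2O cis (3 arrangements, 2 chiral).
Of these, 2 lack any improper symmetry element and so occur as enantiomeric pairs, giving 6 + 2 = 8 stereoisomers in total.

8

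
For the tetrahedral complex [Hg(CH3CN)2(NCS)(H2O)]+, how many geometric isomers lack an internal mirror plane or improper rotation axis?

Only one geometric arrangement is possible.

0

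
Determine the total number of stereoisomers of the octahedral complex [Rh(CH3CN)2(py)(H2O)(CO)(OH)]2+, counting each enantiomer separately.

An octahedron has six vertices in three trans pairs; every non-trans pair is cis.
Systematic enumeration (placing each ligand type in turn and discarding arrangements equivalent by rotation or reflection) gives 9 geometric isomers.
Of these, 6 lack any improper symmetry element and so occur as enantiomeric pairs, giving 9 + 6 = 15 stereoisomers in total.

15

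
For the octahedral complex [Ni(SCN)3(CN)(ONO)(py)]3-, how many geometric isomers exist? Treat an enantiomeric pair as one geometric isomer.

Systematic placement gives 4 geometric isomers: SCN mer (3 arrangements); SCN fac (chiral).

4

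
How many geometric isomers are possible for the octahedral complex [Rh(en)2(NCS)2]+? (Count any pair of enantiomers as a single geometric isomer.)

The six octahedral sites form three mutually perpendicular trans pairs.
Each en is bidentate and must span two cis positions.
Systematic placement gives 2 geometric isomers: NCS trans; NCS cis (chiral).

2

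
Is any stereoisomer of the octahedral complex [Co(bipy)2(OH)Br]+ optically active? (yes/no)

yes

The six octahedral sites form three mutually perpendicular trans pairs.
Each bipy is bidentate and must span two cis positions.
The distinct arrangements are (2 in all): OH and Br mutually trans; OH and Br mutually cis (chiral).
One of these lacks any improper symmetry element and so occurs as an enantiomeric pair, giving 2 + 1 = 3 stereoisomers in total.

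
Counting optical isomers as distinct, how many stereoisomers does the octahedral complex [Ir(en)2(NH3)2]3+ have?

3

Each en is bidentate and must span two cis positions.
There are 2 geometric isomers: NH3 trans; NH3 cis (chiral).
One of these lacks any improper symmetry element and so occurs as an enantiomeric pair, giving 2 + 1 = 3 stereoisomers in total.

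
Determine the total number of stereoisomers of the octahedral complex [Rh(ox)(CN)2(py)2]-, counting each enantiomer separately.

4

Each ox is bidentate and must span two cis positions.
Working through the distinct placements yields 3 geometric isomers: CN trans, py cis; CN cis, py trans; CN cis, py cis (chiral).
One of these lacks any improper symmetry element and so occurs as an enantiomeric pair, giving 3 + 1 = 4 stereoisomers in total.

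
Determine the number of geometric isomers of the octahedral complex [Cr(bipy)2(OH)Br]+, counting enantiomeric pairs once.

The six octahedral sites form three mutually perpendicular trans pairs.
Each bipy is bidentate and must span two cis positions.
The distinct arrangements are (2 in all): OH and Br mutually trans; OH and Br mutually cis (chiral).

2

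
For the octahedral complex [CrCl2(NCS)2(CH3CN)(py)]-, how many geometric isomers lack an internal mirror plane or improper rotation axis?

An octahedron has six vertices in three trans pairs; every non-trans pair is cis.
The distinct arrangements are (6 in all): Cl cis, NCS cis (3 arrangements, 2 chiral); Cl cis, NCS trans; Cl trans, NCS cis; Cl trans, NCS trans.
Of these, 2 lack any improper symmetry element and so occur as enantiomeric pairs, giving 6 + 2 = 8 stereoisomers in total.

2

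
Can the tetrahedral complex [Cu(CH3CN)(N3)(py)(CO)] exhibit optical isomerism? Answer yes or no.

yes

All four vertices of a tetrahedron are equivalent and mutually adjacent, so cis/trans isomerism cannot arise.
Only one geometric arrangement is possible; it has no improper symmetry element, so it exists as a pair of enantiomers (2 stereoisomers).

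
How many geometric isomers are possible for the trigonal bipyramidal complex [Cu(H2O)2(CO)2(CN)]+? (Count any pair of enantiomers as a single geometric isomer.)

In a trigonal bipyramid the two axial positions differ from the three equatorial ones.
Exhaustive case analysis gives 5 geometric isomers.

5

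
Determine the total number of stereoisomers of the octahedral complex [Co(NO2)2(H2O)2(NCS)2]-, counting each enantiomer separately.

The six octahedral sites form three mutually perpendicular trans pairs.
Working through the distinct placements yields 5 geometric isomers: NO2 trans, H2O trans, NCS trans; NO2 cis, H2O trans, NCS cis; NO2 trans, H2O cis, NCS cis; NO2 cis, H2O cis, NCS cis (chiral); NO2 cis, H2O cis, NCS trans.
One of these lacks any improper symmetry element and so occurs as an enantiomeric pair, giving 5 + 1 = 6 stereoisomers in total.

6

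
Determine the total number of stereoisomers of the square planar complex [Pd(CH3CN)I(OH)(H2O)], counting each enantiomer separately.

3

In a square planar complex each vertex has one trans partner and two cis neighbours.
The distinct arrangements are (3 in all): (CH3CN/I trans, H2O/OH trans); (CH3CN/OH trans, H2O/I trans); (CH3CN/H2O trans, I/OH trans).
Each arrangement has an internal mirror plane or centre of symmetry, so none is chiral.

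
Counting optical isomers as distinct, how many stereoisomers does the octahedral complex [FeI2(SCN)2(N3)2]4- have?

6

In an octahedral complex each vertex has one trans partner and four cis neighbours.
Working through the distinct placements yields 5 geometric isomers: I trans, SCN trans, N3 trans; I trans, SCN cis, N3 cis; I cis, SCN trans, N3 cis; I cis, SCN cis, N3 cis (chiral); I cis, SCN cis, N3 trans.
One of these lacks any improper symmetry element and so occurs as an enantiomeric pair, giving 5 + 1 = 6 stereoisomers in total.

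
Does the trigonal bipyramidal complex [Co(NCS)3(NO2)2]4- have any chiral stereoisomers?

In a trigonal bipyramid the two axial positions differ from the three equatorial ones.
There are 3 geometric isomers: NO2 both equatorial; NO2 one axial, one equatorial; NO2 both axial.
Each arrangement has an internal mirror plane or centre of symmetry, so none is chiral.

no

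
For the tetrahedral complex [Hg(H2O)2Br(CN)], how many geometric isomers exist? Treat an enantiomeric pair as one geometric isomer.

Only one geometric arrangement is possible.

1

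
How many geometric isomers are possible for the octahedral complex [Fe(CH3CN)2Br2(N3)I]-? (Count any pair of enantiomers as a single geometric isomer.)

6

The six octahedral sites form three mutually perpendicular trans pairs.
Systematic placement gives 6 geometric isomers: CH3CN trans, Br trans; CH3CN cis, Br trans; CH3CN cis, Br cis (3 arrangements, 2 chiral); CH3CN trans, Br cis.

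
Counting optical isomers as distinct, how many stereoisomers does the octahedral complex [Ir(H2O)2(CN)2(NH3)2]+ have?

The six octahedral sites form three mutually perpendicular trans pairs.
The distinct arrangements are (5 in all): H2O trans, CN trans, NH3 trans; H2O cis, CN trans, NH3 cis; H2O cis, CN cis, NH3 trans; H2O cis, CN cis, NH3 cis (chiral); H2O trans, CN cis, NH3 cis.
One of these lacks any improper symmetry element and so occurs as an enantiomeric pair, giving 5 + 1 = 6 stereoisomers in total.

6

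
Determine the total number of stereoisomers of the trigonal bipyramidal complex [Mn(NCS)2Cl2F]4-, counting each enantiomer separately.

Placing the ligands in turn and identifying arrangements related by rotation or reflection leaves 5 distinct geometric isomers.
One of these lacks any improper symmetry element and so occurs as an enantiomeric pair, giving 5 + 1 = 6 stereoisomers in total.

6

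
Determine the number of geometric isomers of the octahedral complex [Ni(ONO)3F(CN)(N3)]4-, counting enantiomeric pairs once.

4

In an octahedral complex each vertex has one trans partner and four cis neighbours.
The distinct arrangements are (4 in all): ONO mer (3 arrangements); ONO fac (chiral).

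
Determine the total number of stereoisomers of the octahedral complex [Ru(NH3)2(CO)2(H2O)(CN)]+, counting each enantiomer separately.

8

In an octahedral complex each vertex has one trans partner and four cis neighbours.
There are 6 geometric isomers: NH3 trans, CO cis; NH3 cis, CO cis (3 arrangements, 2 chiral); NH3 trans, CO trans; NH3 cis, CO trans.
Of these, 2 lack any improper symmetry element and so occur as enantiomeric pairs, giving 6 + 2 = 8 stereoisomers in total.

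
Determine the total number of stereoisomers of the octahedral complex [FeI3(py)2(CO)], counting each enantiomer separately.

In an octahedral complex each vertex has one trans partner and four cis neighbours.
Working through the distinct placements yields 3 geometric isomers: I mer, py trans; I fac, py cis; I mer, py cis.
Each arrangement has an internal mirror plane or centre of symmetry, so none is chiral.

3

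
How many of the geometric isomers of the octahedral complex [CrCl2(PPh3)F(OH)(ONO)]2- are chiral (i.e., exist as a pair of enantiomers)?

6

The six octahedral sites form three mutually perpendicular trans pairs.
Exhaustive case analysis gives 9 geometric isomers.
Of these, 6 lack any improper symmetry element and so occur as enantiomeric pairs, giving 9 + 6 = 15 stereoisomers in total.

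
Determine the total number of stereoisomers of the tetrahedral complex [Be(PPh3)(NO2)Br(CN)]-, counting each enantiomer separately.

All four vertices of a tetrahedron are equivalent and mutually adjacent, so cis/trans isomerism cannot arise.
Only one geometric arrangement is possible; it has no improper symmetry element, so it exists as a pair of enantiomers (2 stereoisomers).

2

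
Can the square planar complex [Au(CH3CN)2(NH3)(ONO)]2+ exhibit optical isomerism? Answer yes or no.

A square has two trans pairs of vertices; adjacent vertices are cis.
Systematic placement gives 2 geometric isomers: CH3CN cis; CH3CN trans.
Each arrangement has an internal mirror plane or centre of symmetry, so none is chiral.

no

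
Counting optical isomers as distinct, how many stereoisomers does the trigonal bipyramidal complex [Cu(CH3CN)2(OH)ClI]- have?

A trigonal bipyramid has two axial and three equatorial sites, which are chemically inequivalent.
Exhaustive case analysis gives 7 geometric isomers.
Of these, 3 lack any improper symmetry element and so occur as enantiomeric pairs, giving 7 + 3 = 10 stereoisomers in total.

10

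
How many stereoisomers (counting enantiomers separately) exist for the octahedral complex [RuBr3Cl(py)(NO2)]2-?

An octahedron has six vertices in three trans pairs; every non-trans pair is cis.
Systematic placement gives 4 geometric isomers: Br mer (3 arrangements); Br fac (chiral).
One of these lacks any improper symmetry element and so occurs as an enantiomeric pair, giving 4 + 1 = 5 stereoisomers in total.

5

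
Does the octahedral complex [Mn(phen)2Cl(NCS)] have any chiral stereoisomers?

Each phen is bidentate and must span two cis positions.
Working through the distinct placements yields 2 geometric isomers: Cl and NCS mutually trans; Cl and NCS mutually cis (chiral).
One of these lacks any improper symmetry element and so occurs as an enantiomeric pair, giving 2 + 1 = 3 stereoisomers in total.

yes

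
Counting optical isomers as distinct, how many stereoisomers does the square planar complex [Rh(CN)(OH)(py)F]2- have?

3

Systematic placement gives 3 geometric isomers: (CN/OH trans, F/py trans); (CN/py trans, F/OH trans); (CN/F trans, OH/py trans).
Each arrangement has an internal mirror plane or centre of symmetry, so none is chiral.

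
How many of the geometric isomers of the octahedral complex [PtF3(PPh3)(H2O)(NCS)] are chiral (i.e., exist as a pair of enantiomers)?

1

The six octahedral sites form three mutually perpendicular trans pairs.
There are 4 geometric isomers: F mer (3 arrangements); F fac (chiral).
One of these lacks any improper symmetry element and so occurs as an enantiomeric pair, giving 4 + 1 = 5 stereoisomers in total.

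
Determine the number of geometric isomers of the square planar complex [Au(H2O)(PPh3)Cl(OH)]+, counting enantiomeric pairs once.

A square has two trans pairs of vertices; adjacent vertices are cis.
Working through the distinct placements yields 3 geometric isomers: (Cl/OH trans, H2O/PPh3 trans); (Cl/PPh3 trans, H2O/OH trans); (Cl/H2O trans, OH/PPh3 trans).

3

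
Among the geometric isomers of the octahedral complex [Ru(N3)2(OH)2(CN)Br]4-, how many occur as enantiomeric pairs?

2

An octahedron has six vertices in three trans pairs; every non-trans pair is cis.
There are 6 geometric isomers: N3 trans, OH trans; N3 cis, OH cis (3 arrangements, 2 chiral); N3 cis, OH trans; N3 trans, OH cis.
Of these, 2 lack any improper symmetry element and so occur as enantiomeric pairs, giving 6 + 2 = 8 stereoisomers in total.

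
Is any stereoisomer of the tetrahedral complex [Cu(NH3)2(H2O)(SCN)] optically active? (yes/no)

Only one geometric arrangement is possible.

no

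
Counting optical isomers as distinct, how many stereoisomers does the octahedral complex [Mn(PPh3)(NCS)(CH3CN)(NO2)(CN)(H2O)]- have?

An octahedron has six vertices in three trans pairs; every non-trans pair is cis.
Placing the ligands in turn and identifying arrangements related by rotation or reflection leaves 15 distinct geometric isomers.
Of these, 15 lack any improper symmetry element and so occur as enantiomeric pairs, giving 15 + 15 = 30 stereoisomers in total.

30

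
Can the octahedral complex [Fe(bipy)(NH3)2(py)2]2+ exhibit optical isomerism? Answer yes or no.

yes

In an octahedral complex each vertex has one trans partner and four cis neighbours.
Each bipy is bidentate and must span two cis positions.
There are 3 geometric isomers: NH3 trans, py cis; NH3 cis, py trans; NH3 cis, py cis (chiral).
One of these lacks any improper symmetry element and so occurs as an enantiomeric pair, giving 3 + 1 = 4 stereoisomers in total.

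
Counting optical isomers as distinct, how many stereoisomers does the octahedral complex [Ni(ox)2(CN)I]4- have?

3

The six octahedral sites form three mutually perpendicular trans pairs.
Each ox is bidentate and must span two cis positions.
Working through the distinct placements yields 2 geometric isomers: CN and I mutually trans; CN and I mutually cis (chiral).
One of these lacks any improper symmetry element and so occurs as an enantiomeric pair, giving 2 + 1 = 3 stereoisomers in total.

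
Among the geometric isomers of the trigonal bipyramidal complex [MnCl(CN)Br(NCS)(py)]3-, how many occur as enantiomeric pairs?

10

Exhaustive case analysis gives 10 geometric isomers.
Of these, 10 lack any improper symmetry element and so occur as enantiomeric pairs, giving 10 + 10 = 20 stereoisomers in total.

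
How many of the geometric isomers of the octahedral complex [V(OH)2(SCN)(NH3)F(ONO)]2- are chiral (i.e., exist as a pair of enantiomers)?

6

The six octahedral sites form three mutually perpendicular trans pairs.
Exhaustive case analysis gives 9 geometric isomers.
Of these, 6 lack any improper symmetry element and so occur as enantiomeric pairs, giving 9 + 6 = 15 stereoisomers in total.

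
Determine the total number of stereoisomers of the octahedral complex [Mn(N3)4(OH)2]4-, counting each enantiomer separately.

2

In an octahedral complex each vertex has one trans partner and four cis neighbours.
There are 2 geometric isomers: OH trans; OH cis.
Each arrangement has an internal mirror plane or centre of symmetry, so none is chiral.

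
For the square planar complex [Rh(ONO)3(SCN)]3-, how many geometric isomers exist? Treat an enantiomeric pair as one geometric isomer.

1

A square has two trans pairs of vertices; adjacent vertices are cis.
Only one geometric arrangement is possible.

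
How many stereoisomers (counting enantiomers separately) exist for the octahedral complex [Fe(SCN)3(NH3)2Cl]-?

Working through the distinct placements yields 3 geometric isomers: SCN mer, NH3 cis; SCN mer, NH3 trans; SCN fac, NH3 cis.
Each arrangement has an internal mirror plane or centre of symmetry, so none is chiral.

3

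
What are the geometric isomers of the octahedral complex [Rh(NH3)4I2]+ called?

cis and trans

An octahedron has six vertices in three trans pairs; every non-trans pair is cis.
There are 2 geometric isomers: I trans; I cis.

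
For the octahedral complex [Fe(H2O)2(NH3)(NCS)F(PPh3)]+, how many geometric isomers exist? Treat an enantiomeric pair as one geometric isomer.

9

Exhaustive case analysis gives 9 geometric isomers.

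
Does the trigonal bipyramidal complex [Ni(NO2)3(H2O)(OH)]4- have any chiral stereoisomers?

The distinct arrangements are (4 in all): H2O axial, OH equatorial; H2O axial, OH axial; H2O equatorial, OH equatorial; H2O equatorial, OH axial.
Each arrangement has an internal mirror plane or centre of symmetry, so none is chiral.

no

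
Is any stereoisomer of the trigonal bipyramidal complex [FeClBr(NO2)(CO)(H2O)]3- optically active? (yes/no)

In a trigonal bipyramid the two axial positions differ from the three equatorial ones.
Systematic enumeration (placing each ligand type in turn and discarding arrangements equivalent by rotation or reflection) gives 10 geometric isomers.
Of these, 10 lack any improper symmetry element and so occur as enantiomeric pairs, giving 10 + 10 = 20 stereoisomers in total.

yes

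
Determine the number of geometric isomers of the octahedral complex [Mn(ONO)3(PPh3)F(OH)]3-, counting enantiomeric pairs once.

The six octahedral sites form three mutually perpendicular trans pairs.
Working through the distinct placements yields 4 geometric isomers: ONO mer (3 arrangements); ONO fac (chiral).

4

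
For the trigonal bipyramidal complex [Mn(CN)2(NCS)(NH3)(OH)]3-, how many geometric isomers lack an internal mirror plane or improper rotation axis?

Placing the ligands in turn and identifying arrangements related by rotation or reflection leaves 7 distinct geometric isomers.
Of these, 3 lack any improper symmetry element and so occur as enantiomeric pairs, giving 7 + 3 = 10 stereoisomers in total.

3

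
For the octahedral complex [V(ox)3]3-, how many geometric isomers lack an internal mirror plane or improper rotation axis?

Each ox is bidentate and must span two cis positions.
Only one geometric arrangement is possible; it has no improper symmetry element, so it exists as a pair of enantiomers (2 stereoisomers).

1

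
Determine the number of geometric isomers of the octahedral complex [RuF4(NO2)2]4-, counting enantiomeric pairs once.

An octahedron has six vertices in three trans pairs; every non-trans pair is cis.
Systematic placement gives 2 geometric isomers: NO2 trans; NO2 cis.

2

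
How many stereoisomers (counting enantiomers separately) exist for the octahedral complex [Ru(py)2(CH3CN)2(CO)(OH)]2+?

8

The distinct arrangements are (6 in all): py trans, CH3CN trans; py cis, CH3CN trans; py trans, CH3CN cis; py cis, CH3CN cis (3 arrangements, 2 chiral).
Of these, 2 lack any improper symmetry element and so occur as enantiomeric pairs, giving 6 + 2 = 8 stereoisomers in total.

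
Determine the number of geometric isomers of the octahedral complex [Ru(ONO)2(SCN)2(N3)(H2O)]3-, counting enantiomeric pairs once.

An octahedron has six vertices in three trans pairs; every non-trans pair is cis.
The distinct arrangements are (6 in all): ONO trans, SCN trans; ONO cis, SCN cis (3 arrangements, 2 chiral); ONO cis, SCN trans; ONO trans, SCN cis.

6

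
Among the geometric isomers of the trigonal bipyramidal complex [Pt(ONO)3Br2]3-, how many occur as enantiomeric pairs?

Working through the distinct placements yields 3 geometric isomers: Br both axial; Br one axial, one equatorial; Br both equatorial.
Each arrangement has an internal mirror plane or centre of symmetry, so none is chiral.

0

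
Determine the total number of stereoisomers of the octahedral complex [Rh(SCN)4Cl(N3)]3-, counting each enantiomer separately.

In an octahedral complex each vertex has one trans partner and four cis neighbours.
Working through the distinct placements yields 2 geometric isomers: Cl and N3 mutually trans; Cl and N3 mutually cis.
Each arrangement has an internal mirror plane or centre of symmetry, so none is chiral.

2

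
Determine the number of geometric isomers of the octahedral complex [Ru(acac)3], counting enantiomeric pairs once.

1

In an octahedral complex each vertex has one trans partner and four cis neighbours.
Each acac is bidentate and must span two cis positions.
Only one geometric arrangement is possible; it has no improper symmetry element, so it exists as a pair of enantiomers (2 stereoisomers).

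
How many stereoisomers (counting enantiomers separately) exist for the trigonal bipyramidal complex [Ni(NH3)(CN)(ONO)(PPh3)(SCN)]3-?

20

A trigonal bipyramid has two axial and three equatorial sites, which are chemically inequivalent.
Exhaustive case analysis gives 10 geometric isomers.
Of these, 10 lack any improper symmetry element and so occur as enantiomeric pairs, giving 10 + 10 = 20 stereoisomers in total.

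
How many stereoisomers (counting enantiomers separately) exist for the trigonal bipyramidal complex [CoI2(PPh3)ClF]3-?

A trigonal bipyramid has two axial and three equatorial sites, which are chemically inequivalent.
Systematic enumeration (placing each ligand type in turn and discarding arrangements equivalent by rotation or reflection) gives 7 geometric isomers.
Of these, 3 lack any improper symmetry element and so occur as enantiomeric pairs, giving 7 + 3 = 10 stereoisomers in total.

10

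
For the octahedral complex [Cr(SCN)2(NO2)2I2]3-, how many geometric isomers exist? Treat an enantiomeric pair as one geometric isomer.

There are 5 geometric isomers: SCN trans, NO2 trans, I trans; SCN cis, NO2 cis, I trans; SCN trans, NO2 cis, I cis; SCN cis, NO2 cis, I cis (chiral); SCN cis, NO2 trans, I cis.

5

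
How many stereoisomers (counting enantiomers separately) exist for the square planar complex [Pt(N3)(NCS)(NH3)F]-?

A square has two trans pairs of vertices; adjacent vertices are cis.
The distinct arrangements are (3 in all): (F/NCS trans, N3/NH3 trans); (F/NH3 trans, N3/NCS trans); (F/N3 trans, NCS/NH3 trans).
Each arrangement has an internal mirror plane or centre of symmetry, so none is chiral.

3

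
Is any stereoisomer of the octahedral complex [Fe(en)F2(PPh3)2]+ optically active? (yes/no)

An octahedron has six vertices in three trans pairs; every non-trans pair is cis.
Each en is bidentate and must span two cis positions.
There are 3 geometric isomers: F trans, PPh3 cis; F cis, PPh3 cis (chiral); F cis, PPh3 trans.
One of these lacks any improper symmetry element and so occurs as an enantiomeric pair, giving 3 + 1 = 4 stereoisomers in total.

yes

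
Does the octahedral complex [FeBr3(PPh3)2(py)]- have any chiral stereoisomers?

no

An octahedron has six vertices in three trans pairs; every non-trans pair is cis.
Working through the distinct placements yields 3 geometric isomers: Br mer, PPh3 cis; Br mer, PPh3 trans; Br fac, PPh3 cis.
Each arrangement has an internal mirror plane or centre of symmetry, so none is chiral.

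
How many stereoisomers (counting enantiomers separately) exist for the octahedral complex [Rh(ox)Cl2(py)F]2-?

6

The six octahedral sites form three mutually perpendicular trans pairs.
Each ox is bidentate and must span two cis positions.
The distinct arrangements are (4 in all): Cl trans; Cl cis (3 arrangements, 2 chiral).
Of these, 2 lack any improper symmetry element and so occur as enantiomeric pairs, giving 4 + 2 = 6 stereoisomers in total.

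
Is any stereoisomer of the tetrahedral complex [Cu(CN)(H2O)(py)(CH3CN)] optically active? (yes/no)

yes

In a tetrahedral complex all four positions are equivalent and every pair of ligands is adjacent — there is no cis/trans distinction.
Only one geometric arrangement is possible; it has no improper symmetry element, so it exists as a pair of enantiomers (2 stereoisomers).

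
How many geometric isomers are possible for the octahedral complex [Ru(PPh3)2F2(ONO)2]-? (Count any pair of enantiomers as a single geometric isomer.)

In an octahedral complex each vertex has one trans partner and four cis neighbours.
Working through the distinct placements yields 5 geometric isomers: PPh3 trans, F trans, ONO trans; PPh3 cis, F trans, ONO cis; PPh3 trans, F cis, ONO cis; PPh3 cis, F cis, ONO cis (chiral); PPh3 cis, F cis, ONO trans.

5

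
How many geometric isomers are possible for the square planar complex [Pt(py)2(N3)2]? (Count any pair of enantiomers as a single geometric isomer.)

Working through the distinct placements yields 2 geometric isomers: py cis; py trans.

2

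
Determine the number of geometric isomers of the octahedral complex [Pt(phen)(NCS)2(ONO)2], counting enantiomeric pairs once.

3

An octahedron has six vertices in three trans pairs; every non-trans pair is cis.
Each phen is bidentate and must span two cis positions.
There are 3 geometric isomers: NCS trans, ONO cis; NCS cis, ONO cis (chiral); NCS cis, ONO trans.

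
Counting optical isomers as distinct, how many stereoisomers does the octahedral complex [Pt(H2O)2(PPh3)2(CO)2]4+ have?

6

There are 5 geometric isomers: H2O trans, PPh3 trans, CO trans; H2O cis, PPh3 cis, CO trans; H2O cis, PPh3 trans, CO cis; H2O cis, PPh3 cis, CO cis (chiral); H2O trans, PPh3 cis, CO cis.
One of these lacks any improper symmetry element and so occurs as an enantiomeric pair, giving 5 + 1 = 6 stereoisomers in total.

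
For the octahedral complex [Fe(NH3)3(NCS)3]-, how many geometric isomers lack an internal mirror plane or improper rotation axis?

0

An octahedron has six vertices in three trans pairs; every non-trans pair is cis.
Systematic placement gives 2 geometric isomers: NH3 mer; NH3 fac.
Each arrangement has an internal mirror plane or centre of symmetry, so none is chiral.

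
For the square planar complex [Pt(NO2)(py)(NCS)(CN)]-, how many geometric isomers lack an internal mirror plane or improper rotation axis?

A square has two trans pairs of vertices; adjacent vertices are cis.
Systematic placement gives 3 geometric isomers: (CN/NO2 trans, NCS/py trans); (CN/py trans, NCS/NO2 trans); (CN/NCS trans, NO2/py trans).
Each arrangement has an internal mirror plane or centre of symmetry, so none is chiral.

0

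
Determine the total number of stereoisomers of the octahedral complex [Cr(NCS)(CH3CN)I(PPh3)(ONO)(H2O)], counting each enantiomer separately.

Placing the ligands in turn and identifying arrangements related by rotation or reflection leaves 15 distinct geometric isomers.
Of these, 15 lack any improper symmetry element and so occur as enantiomeric pairs, giving 15 + 15 = 30 stereoisomers in total.

30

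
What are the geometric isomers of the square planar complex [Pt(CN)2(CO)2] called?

A square has two trans pairs of vertices; adjacent vertices are cis.
There are 2 geometric isomers: CN cis; CN trans.

cis and trans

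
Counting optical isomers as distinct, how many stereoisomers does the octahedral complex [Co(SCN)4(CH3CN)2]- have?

2

The six octahedral sites form three mutually perpendicular trans pairs.
Working through the distinct placements yields 2 geometric isomers: CH3CN trans; CH3CN cis.
Each arrangement has an internal mirror plane or centre of symmetry, so none is chiral.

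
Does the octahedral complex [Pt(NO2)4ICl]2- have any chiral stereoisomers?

no

An octahedron has six vertices in three trans pairs; every non-trans pair is cis.
There are 2 geometric isomers: I and Cl mutually trans; I and Cl mutually cis.
Each arrangement has an internal mirror plane or centre of symmetry, so none is chiral.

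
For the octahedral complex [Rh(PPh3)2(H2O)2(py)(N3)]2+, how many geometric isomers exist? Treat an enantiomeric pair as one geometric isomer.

An octahedron has six vertices in three trans pairs; every non-trans pair is cis.
The distinct arrangements are (6 in all): PPh3 cis, H2O trans; PPh3 trans, H2O trans; PPh3 cis, H2O cis (3 arrangements, 2 chiral); PPh3 trans, H2O cis.

6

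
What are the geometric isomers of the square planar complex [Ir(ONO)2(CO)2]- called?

cis and trans

Systematic placement gives 2 geometric isomers: ONO cis; ONO trans.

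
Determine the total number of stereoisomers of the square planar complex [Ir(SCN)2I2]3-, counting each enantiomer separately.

A square has two trans pairs of vertices; adjacent vertices are cis.
Working through the distinct placements yields 2 geometric isomers: SCN cis; SCN trans.
Each arrangement has an internal mirror plane or centre of symmetry, so none is chiral.

2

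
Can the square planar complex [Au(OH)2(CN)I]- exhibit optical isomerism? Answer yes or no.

no

There are 2 geometric isomers: OH cis; OH trans.
Each arrangement has an internal mirror plane or centre of symmetry, so none is chiral.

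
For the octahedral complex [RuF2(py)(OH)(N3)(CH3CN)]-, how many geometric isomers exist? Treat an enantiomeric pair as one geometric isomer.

9

An octahedron has six vertices in three trans pairs; every non-trans pair is cis.
Systematic enumeration (placing each ligand type in turn and discarding arrangements equivalent by rotation or reflection) gives 9 geometric isomers.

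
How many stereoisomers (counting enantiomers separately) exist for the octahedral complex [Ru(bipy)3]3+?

An octahedron has six vertices in three trans pairs; every non-trans pair is cis.
Each bipy is bidentate and must span two cis positions.
Only one geometric arrangement is possible; it has no improper symmetry element, so it exists as a pair of enantiomers (2 stereoisomers).

2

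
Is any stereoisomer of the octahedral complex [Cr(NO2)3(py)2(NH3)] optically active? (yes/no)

no

Systematic placement gives 3 geometric isomers: NO2 mer, py trans; NO2 fac, py cis; NO2 mer, py cis.
Each arrangement has an internal mirror plane or centre of symmetry, so none is chiral.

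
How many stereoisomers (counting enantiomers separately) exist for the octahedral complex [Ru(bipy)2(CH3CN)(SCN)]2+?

3

In an octahedral complex each vertex has one trans partner and four cis neighbours.
Each bipy is bidentate and must span two cis positions.
The distinct arrangements are (2 in all): CH3CN and SCN mutually trans; CH3CN and SCN mutually cis (chiral).
One of these lacks any improper symmetry element and so occurs as an enantiomeric pair, giving 2 + 1 = 3 stereoisomers in total.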